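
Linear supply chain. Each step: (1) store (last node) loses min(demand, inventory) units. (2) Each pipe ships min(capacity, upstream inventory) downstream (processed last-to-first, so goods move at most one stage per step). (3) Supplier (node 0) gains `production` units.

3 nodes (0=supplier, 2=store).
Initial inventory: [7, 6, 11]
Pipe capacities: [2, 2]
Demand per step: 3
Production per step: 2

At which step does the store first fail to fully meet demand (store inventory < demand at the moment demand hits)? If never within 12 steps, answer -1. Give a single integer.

Step 1: demand=3,sold=3 ship[1->2]=2 ship[0->1]=2 prod=2 -> [7 6 10]
Step 2: demand=3,sold=3 ship[1->2]=2 ship[0->1]=2 prod=2 -> [7 6 9]
Step 3: demand=3,sold=3 ship[1->2]=2 ship[0->1]=2 prod=2 -> [7 6 8]
Step 4: demand=3,sold=3 ship[1->2]=2 ship[0->1]=2 prod=2 -> [7 6 7]
Step 5: demand=3,sold=3 ship[1->2]=2 ship[0->1]=2 prod=2 -> [7 6 6]
Step 6: demand=3,sold=3 ship[1->2]=2 ship[0->1]=2 prod=2 -> [7 6 5]
Step 7: demand=3,sold=3 ship[1->2]=2 ship[0->1]=2 prod=2 -> [7 6 4]
Step 8: demand=3,sold=3 ship[1->2]=2 ship[0->1]=2 prod=2 -> [7 6 3]
Step 9: demand=3,sold=3 ship[1->2]=2 ship[0->1]=2 prod=2 -> [7 6 2]
Step 10: demand=3,sold=2 ship[1->2]=2 ship[0->1]=2 prod=2 -> [7 6 2]
Step 11: demand=3,sold=2 ship[1->2]=2 ship[0->1]=2 prod=2 -> [7 6 2]
Step 12: demand=3,sold=2 ship[1->2]=2 ship[0->1]=2 prod=2 -> [7 6 2]
First stockout at step 10

10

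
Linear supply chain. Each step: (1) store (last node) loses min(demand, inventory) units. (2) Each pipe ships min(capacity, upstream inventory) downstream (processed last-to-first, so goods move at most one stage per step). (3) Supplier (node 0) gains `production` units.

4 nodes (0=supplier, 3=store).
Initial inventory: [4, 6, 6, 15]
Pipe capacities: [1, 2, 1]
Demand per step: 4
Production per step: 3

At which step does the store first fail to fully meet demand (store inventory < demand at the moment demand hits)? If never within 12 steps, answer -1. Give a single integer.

Step 1: demand=4,sold=4 ship[2->3]=1 ship[1->2]=2 ship[0->1]=1 prod=3 -> [6 5 7 12]
Step 2: demand=4,sold=4 ship[2->3]=1 ship[1->2]=2 ship[0->1]=1 prod=3 -> [8 4 8 9]
Step 3: demand=4,sold=4 ship[2->3]=1 ship[1->2]=2 ship[0->1]=1 prod=3 -> [10 3 9 6]
Step 4: demand=4,sold=4 ship[2->3]=1 ship[1->2]=2 ship[0->1]=1 prod=3 -> [12 2 10 3]
Step 5: demand=4,sold=3 ship[2->3]=1 ship[1->2]=2 ship[0->1]=1 prod=3 -> [14 1 11 1]
Step 6: demand=4,sold=1 ship[2->3]=1 ship[1->2]=1 ship[0->1]=1 prod=3 -> [16 1 11 1]
Step 7: demand=4,sold=1 ship[2->3]=1 ship[1->2]=1 ship[0->1]=1 prod=3 -> [18 1 11 1]
Step 8: demand=4,sold=1 ship[2->3]=1 ship[1->2]=1 ship[0->1]=1 prod=3 -> [20 1 11 1]
Step 9: demand=4,sold=1 ship[2->3]=1 ship[1->2]=1 ship[0->1]=1 prod=3 -> [22 1 11 1]
Step 10: demand=4,sold=1 ship[2->3]=1 ship[1->2]=1 ship[0->1]=1 prod=3 -> [24 1 11 1]
Step 11: demand=4,sold=1 ship[2->3]=1 ship[1->2]=1 ship[0->1]=1 prod=3 -> [26 1 11 1]
Step 12: demand=4,sold=1 ship[2->3]=1 ship[1->2]=1 ship[0->1]=1 prod=3 -> [28 1 11 1]
First stockout at step 5

5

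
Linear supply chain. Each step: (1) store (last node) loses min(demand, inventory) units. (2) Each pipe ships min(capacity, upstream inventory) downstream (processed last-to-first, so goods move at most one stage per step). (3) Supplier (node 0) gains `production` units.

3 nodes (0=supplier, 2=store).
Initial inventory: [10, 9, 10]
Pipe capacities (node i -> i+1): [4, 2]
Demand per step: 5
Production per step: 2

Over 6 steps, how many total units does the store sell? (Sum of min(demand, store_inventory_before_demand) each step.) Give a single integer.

Step 1: sold=5 (running total=5) -> [8 11 7]
Step 2: sold=5 (running total=10) -> [6 13 4]
Step 3: sold=4 (running total=14) -> [4 15 2]
Step 4: sold=2 (running total=16) -> [2 17 2]
Step 5: sold=2 (running total=18) -> [2 17 2]
Step 6: sold=2 (running total=20) -> [2 17 2]

Answer: 20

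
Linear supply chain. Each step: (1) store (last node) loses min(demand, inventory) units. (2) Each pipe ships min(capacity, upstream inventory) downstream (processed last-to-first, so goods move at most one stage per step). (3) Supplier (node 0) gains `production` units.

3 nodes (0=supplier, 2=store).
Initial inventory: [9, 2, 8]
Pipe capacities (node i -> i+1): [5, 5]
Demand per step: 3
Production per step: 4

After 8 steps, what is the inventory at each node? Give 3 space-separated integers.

Step 1: demand=3,sold=3 ship[1->2]=2 ship[0->1]=5 prod=4 -> inv=[8 5 7]
Step 2: demand=3,sold=3 ship[1->2]=5 ship[0->1]=5 prod=4 -> inv=[7 5 9]
Step 3: demand=3,sold=3 ship[1->2]=5 ship[0->1]=5 prod=4 -> inv=[6 5 11]
Step 4: demand=3,sold=3 ship[1->2]=5 ship[0->1]=5 prod=4 -> inv=[5 5 13]
Step 5: demand=3,sold=3 ship[1->2]=5 ship[0->1]=5 prod=4 -> inv=[4 5 15]
Step 6: demand=3,sold=3 ship[1->2]=5 ship[0->1]=4 prod=4 -> inv=[4 4 17]
Step 7: demand=3,sold=3 ship[1->2]=4 ship[0->1]=4 prod=4 -> inv=[4 4 18]
Step 8: demand=3,sold=3 ship[1->2]=4 ship[0->1]=4 prod=4 -> inv=[4 4 19]

4 4 19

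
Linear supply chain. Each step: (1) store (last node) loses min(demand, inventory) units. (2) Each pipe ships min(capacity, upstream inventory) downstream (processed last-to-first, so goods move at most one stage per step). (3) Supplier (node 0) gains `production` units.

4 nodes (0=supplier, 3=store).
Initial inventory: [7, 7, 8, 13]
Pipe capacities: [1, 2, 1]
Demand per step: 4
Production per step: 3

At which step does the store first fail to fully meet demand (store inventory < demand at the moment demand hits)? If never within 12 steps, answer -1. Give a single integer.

Step 1: demand=4,sold=4 ship[2->3]=1 ship[1->2]=2 ship[0->1]=1 prod=3 -> [9 6 9 10]
Step 2: demand=4,sold=4 ship[2->3]=1 ship[1->2]=2 ship[0->1]=1 prod=3 -> [11 5 10 7]
Step 3: demand=4,sold=4 ship[2->3]=1 ship[1->2]=2 ship[0->1]=1 prod=3 -> [13 4 11 4]
Step 4: demand=4,sold=4 ship[2->3]=1 ship[1->2]=2 ship[0->1]=1 prod=3 -> [15 3 12 1]
Step 5: demand=4,sold=1 ship[2->3]=1 ship[1->2]=2 ship[0->1]=1 prod=3 -> [17 2 13 1]
Step 6: demand=4,sold=1 ship[2->3]=1 ship[1->2]=2 ship[0->1]=1 prod=3 -> [19 1 14 1]
Step 7: demand=4,sold=1 ship[2->3]=1 ship[1->2]=1 ship[0->1]=1 prod=3 -> [21 1 14 1]
Step 8: demand=4,sold=1 ship[2->3]=1 ship[1->2]=1 ship[0->1]=1 prod=3 -> [23 1 14 1]
Step 9: demand=4,sold=1 ship[2->3]=1 ship[1->2]=1 ship[0->1]=1 prod=3 -> [25 1 14 1]
Step 10: demand=4,sold=1 ship[2->3]=1 ship[1->2]=1 ship[0->1]=1 prod=3 -> [27 1 14 1]
Step 11: demand=4,sold=1 ship[2->3]=1 ship[1->2]=1 ship[0->1]=1 prod=3 -> [29 1 14 1]
Step 12: demand=4,sold=1 ship[2->3]=1 ship[1->2]=1 ship[0->1]=1 prod=3 -> [31 1 14 1]
First stockout at step 5

5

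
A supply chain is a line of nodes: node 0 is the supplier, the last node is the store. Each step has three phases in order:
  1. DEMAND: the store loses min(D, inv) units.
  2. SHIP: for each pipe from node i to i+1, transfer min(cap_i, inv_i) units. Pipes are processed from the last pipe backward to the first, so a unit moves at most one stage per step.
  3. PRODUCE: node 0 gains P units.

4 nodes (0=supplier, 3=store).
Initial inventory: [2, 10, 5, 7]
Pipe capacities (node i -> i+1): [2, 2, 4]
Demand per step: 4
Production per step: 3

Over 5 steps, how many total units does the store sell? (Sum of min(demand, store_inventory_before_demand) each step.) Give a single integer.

Step 1: sold=4 (running total=4) -> [3 10 3 7]
Step 2: sold=4 (running total=8) -> [4 10 2 6]
Step 3: sold=4 (running total=12) -> [5 10 2 4]
Step 4: sold=4 (running total=16) -> [6 10 2 2]
Step 5: sold=2 (running total=18) -> [7 10 2 2]

Answer: 18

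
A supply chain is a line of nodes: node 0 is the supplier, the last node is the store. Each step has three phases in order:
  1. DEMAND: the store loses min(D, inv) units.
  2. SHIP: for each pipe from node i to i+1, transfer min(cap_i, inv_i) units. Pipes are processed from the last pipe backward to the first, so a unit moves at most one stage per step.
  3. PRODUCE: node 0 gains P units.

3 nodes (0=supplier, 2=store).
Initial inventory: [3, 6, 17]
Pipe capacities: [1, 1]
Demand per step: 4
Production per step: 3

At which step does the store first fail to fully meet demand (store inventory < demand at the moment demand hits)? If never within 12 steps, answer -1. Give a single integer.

Step 1: demand=4,sold=4 ship[1->2]=1 ship[0->1]=1 prod=3 -> [5 6 14]
Step 2: demand=4,sold=4 ship[1->2]=1 ship[0->1]=1 prod=3 -> [7 6 11]
Step 3: demand=4,sold=4 ship[1->2]=1 ship[0->1]=1 prod=3 -> [9 6 8]
Step 4: demand=4,sold=4 ship[1->2]=1 ship[0->1]=1 prod=3 -> [11 6 5]
Step 5: demand=4,sold=4 ship[1->2]=1 ship[0->1]=1 prod=3 -> [13 6 2]
Step 6: demand=4,sold=2 ship[1->2]=1 ship[0->1]=1 prod=3 -> [15 6 1]
Step 7: demand=4,sold=1 ship[1->2]=1 ship[0->1]=1 prod=3 -> [17 6 1]
Step 8: demand=4,sold=1 ship[1->2]=1 ship[0->1]=1 prod=3 -> [19 6 1]
Step 9: demand=4,sold=1 ship[1->2]=1 ship[0->1]=1 prod=3 -> [21 6 1]
Step 10: demand=4,sold=1 ship[1->2]=1 ship[0->1]=1 prod=3 -> [23 6 1]
Step 11: demand=4,sold=1 ship[1->2]=1 ship[0->1]=1 prod=3 -> [25 6 1]
Step 12: demand=4,sold=1 ship[1->2]=1 ship[0->1]=1 prod=3 -> [27 6 1]
First stockout at step 6

6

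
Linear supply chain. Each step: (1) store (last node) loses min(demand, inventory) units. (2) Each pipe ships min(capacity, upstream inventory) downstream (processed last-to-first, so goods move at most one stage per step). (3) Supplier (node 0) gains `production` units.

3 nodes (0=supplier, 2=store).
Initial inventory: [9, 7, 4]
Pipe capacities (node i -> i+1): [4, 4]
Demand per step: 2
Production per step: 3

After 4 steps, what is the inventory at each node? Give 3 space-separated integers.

Step 1: demand=2,sold=2 ship[1->2]=4 ship[0->1]=4 prod=3 -> inv=[8 7 6]
Step 2: demand=2,sold=2 ship[1->2]=4 ship[0->1]=4 prod=3 -> inv=[7 7 8]
Step 3: demand=2,sold=2 ship[1->2]=4 ship[0->1]=4 prod=3 -> inv=[6 7 10]
Step 4: demand=2,sold=2 ship[1->2]=4 ship[0->1]=4 prod=3 -> inv=[5 7 12]

5 7 12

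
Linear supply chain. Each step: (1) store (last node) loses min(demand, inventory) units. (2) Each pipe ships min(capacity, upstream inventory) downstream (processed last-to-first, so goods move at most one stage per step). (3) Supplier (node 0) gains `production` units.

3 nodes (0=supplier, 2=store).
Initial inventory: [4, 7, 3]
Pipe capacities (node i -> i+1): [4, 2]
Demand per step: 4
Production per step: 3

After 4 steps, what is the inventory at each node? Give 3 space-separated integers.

Step 1: demand=4,sold=3 ship[1->2]=2 ship[0->1]=4 prod=3 -> inv=[3 9 2]
Step 2: demand=4,sold=2 ship[1->2]=2 ship[0->1]=3 prod=3 -> inv=[3 10 2]
Step 3: demand=4,sold=2 ship[1->2]=2 ship[0->1]=3 prod=3 -> inv=[3 11 2]
Step 4: demand=4,sold=2 ship[1->2]=2 ship[0->1]=3 prod=3 -> inv=[3 12 2]

3 12 2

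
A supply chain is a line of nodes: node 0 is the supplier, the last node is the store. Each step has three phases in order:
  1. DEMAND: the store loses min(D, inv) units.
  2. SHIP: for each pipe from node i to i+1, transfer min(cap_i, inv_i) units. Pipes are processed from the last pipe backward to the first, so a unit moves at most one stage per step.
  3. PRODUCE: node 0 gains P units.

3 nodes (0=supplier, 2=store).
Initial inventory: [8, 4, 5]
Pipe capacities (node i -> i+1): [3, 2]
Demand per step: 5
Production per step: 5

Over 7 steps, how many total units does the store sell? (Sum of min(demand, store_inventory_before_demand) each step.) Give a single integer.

Step 1: sold=5 (running total=5) -> [10 5 2]
Step 2: sold=2 (running total=7) -> [12 6 2]
Step 3: sold=2 (running total=9) -> [14 7 2]
Step 4: sold=2 (running total=11) -> [16 8 2]
Step 5: sold=2 (running total=13) -> [18 9 2]
Step 6: sold=2 (running total=15) -> [20 10 2]
Step 7: sold=2 (running total=17) -> [22 11 2]

Answer: 17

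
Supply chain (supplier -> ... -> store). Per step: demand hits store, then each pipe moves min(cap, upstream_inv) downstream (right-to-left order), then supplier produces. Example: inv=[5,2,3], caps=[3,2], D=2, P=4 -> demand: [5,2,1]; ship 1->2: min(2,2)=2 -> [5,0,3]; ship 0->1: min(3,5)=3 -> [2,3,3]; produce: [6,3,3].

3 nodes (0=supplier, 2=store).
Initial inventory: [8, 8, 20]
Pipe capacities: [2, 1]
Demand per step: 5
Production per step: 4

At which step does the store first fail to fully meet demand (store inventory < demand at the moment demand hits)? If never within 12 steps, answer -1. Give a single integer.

Step 1: demand=5,sold=5 ship[1->2]=1 ship[0->1]=2 prod=4 -> [10 9 16]
Step 2: demand=5,sold=5 ship[1->2]=1 ship[0->1]=2 prod=4 -> [12 10 12]
Step 3: demand=5,sold=5 ship[1->2]=1 ship[0->1]=2 prod=4 -> [14 11 8]
Step 4: demand=5,sold=5 ship[1->2]=1 ship[0->1]=2 prod=4 -> [16 12 4]
Step 5: demand=5,sold=4 ship[1->2]=1 ship[0->1]=2 prod=4 -> [18 13 1]
Step 6: demand=5,sold=1 ship[1->2]=1 ship[0->1]=2 prod=4 -> [20 14 1]
Step 7: demand=5,sold=1 ship[1->2]=1 ship[0->1]=2 prod=4 -> [22 15 1]
Step 8: demand=5,sold=1 ship[1->2]=1 ship[0->1]=2 prod=4 -> [24 16 1]
Step 9: demand=5,sold=1 ship[1->2]=1 ship[0->1]=2 prod=4 -> [26 17 1]
Step 10: demand=5,sold=1 ship[1->2]=1 ship[0->1]=2 prod=4 -> [28 18 1]
Step 11: demand=5,sold=1 ship[1->2]=1 ship[0->1]=2 prod=4 -> [30 19 1]
Step 12: demand=5,sold=1 ship[1->2]=1 ship[0->1]=2 prod=4 -> [32 20 1]
First stockout at step 5

5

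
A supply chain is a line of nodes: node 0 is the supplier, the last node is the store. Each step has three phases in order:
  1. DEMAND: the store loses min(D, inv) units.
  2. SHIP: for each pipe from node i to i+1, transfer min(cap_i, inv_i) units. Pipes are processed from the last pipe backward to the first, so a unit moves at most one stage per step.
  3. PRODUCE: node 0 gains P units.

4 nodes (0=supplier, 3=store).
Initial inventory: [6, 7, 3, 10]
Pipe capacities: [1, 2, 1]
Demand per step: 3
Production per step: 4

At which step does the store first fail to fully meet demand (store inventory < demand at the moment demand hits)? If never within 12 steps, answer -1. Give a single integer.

Step 1: demand=3,sold=3 ship[2->3]=1 ship[1->2]=2 ship[0->1]=1 prod=4 -> [9 6 4 8]
Step 2: demand=3,sold=3 ship[2->3]=1 ship[1->2]=2 ship[0->1]=1 prod=4 -> [12 5 5 6]
Step 3: demand=3,sold=3 ship[2->3]=1 ship[1->2]=2 ship[0->1]=1 prod=4 -> [15 4 6 4]
Step 4: demand=3,sold=3 ship[2->3]=1 ship[1->2]=2 ship[0->1]=1 prod=4 -> [18 3 7 2]
Step 5: demand=3,sold=2 ship[2->3]=1 ship[1->2]=2 ship[0->1]=1 prod=4 -> [21 2 8 1]
Step 6: demand=3,sold=1 ship[2->3]=1 ship[1->2]=2 ship[0->1]=1 prod=4 -> [24 1 9 1]
Step 7: demand=3,sold=1 ship[2->3]=1 ship[1->2]=1 ship[0->1]=1 prod=4 -> [27 1 9 1]
Step 8: demand=3,sold=1 ship[2->3]=1 ship[1->2]=1 ship[0->1]=1 prod=4 -> [30 1 9 1]
Step 9: demand=3,sold=1 ship[2->3]=1 ship[1->2]=1 ship[0->1]=1 prod=4 -> [33 1 9 1]
Step 10: demand=3,sold=1 ship[2->3]=1 ship[1->2]=1 ship[0->1]=1 prod=4 -> [36 1 9 1]
Step 11: demand=3,sold=1 ship[2->3]=1 ship[1->2]=1 ship[0->1]=1 prod=4 -> [39 1 9 1]
Step 12: demand=3,sold=1 ship[2->3]=1 ship[1->2]=1 ship[0->1]=1 prod=4 -> [42 1 9 1]
First stockout at step 5

5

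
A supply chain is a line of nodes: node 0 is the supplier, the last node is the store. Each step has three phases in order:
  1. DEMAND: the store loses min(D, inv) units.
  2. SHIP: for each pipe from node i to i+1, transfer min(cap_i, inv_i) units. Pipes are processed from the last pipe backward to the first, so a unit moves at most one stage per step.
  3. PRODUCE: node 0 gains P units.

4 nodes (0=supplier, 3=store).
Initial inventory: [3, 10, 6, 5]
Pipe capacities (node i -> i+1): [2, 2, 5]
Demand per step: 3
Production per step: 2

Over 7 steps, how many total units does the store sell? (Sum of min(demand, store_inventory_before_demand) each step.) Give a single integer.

Step 1: sold=3 (running total=3) -> [3 10 3 7]
Step 2: sold=3 (running total=6) -> [3 10 2 7]
Step 3: sold=3 (running total=9) -> [3 10 2 6]
Step 4: sold=3 (running total=12) -> [3 10 2 5]
Step 5: sold=3 (running total=15) -> [3 10 2 4]
Step 6: sold=3 (running total=18) -> [3 10 2 3]
Step 7: sold=3 (running total=21) -> [3 10 2 2]

Answer: 21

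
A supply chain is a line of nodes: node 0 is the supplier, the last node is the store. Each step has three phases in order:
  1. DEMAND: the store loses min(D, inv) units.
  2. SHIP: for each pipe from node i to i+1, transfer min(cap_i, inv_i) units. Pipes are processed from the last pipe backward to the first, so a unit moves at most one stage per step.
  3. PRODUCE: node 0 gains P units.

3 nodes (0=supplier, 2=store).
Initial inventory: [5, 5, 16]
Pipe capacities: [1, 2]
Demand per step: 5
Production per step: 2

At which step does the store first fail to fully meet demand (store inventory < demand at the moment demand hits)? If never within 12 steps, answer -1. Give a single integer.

Step 1: demand=5,sold=5 ship[1->2]=2 ship[0->1]=1 prod=2 -> [6 4 13]
Step 2: demand=5,sold=5 ship[1->2]=2 ship[0->1]=1 prod=2 -> [7 3 10]
Step 3: demand=5,sold=5 ship[1->2]=2 ship[0->1]=1 prod=2 -> [8 2 7]
Step 4: demand=5,sold=5 ship[1->2]=2 ship[0->1]=1 prod=2 -> [9 1 4]
Step 5: demand=5,sold=4 ship[1->2]=1 ship[0->1]=1 prod=2 -> [10 1 1]
Step 6: demand=5,sold=1 ship[1->2]=1 ship[0->1]=1 prod=2 -> [11 1 1]
Step 7: demand=5,sold=1 ship[1->2]=1 ship[0->1]=1 prod=2 -> [12 1 1]
Step 8: demand=5,sold=1 ship[1->2]=1 ship[0->1]=1 prod=2 -> [13 1 1]
Step 9: demand=5,sold=1 ship[1->2]=1 ship[0->1]=1 prod=2 -> [14 1 1]
Step 10: demand=5,sold=1 ship[1->2]=1 ship[0->1]=1 prod=2 -> [15 1 1]
Step 11: demand=5,sold=1 ship[1->2]=1 ship[0->1]=1 prod=2 -> [16 1 1]
Step 12: demand=5,sold=1 ship[1->2]=1 ship[0->1]=1 prod=2 -> [17 1 1]
First stockout at step 5

5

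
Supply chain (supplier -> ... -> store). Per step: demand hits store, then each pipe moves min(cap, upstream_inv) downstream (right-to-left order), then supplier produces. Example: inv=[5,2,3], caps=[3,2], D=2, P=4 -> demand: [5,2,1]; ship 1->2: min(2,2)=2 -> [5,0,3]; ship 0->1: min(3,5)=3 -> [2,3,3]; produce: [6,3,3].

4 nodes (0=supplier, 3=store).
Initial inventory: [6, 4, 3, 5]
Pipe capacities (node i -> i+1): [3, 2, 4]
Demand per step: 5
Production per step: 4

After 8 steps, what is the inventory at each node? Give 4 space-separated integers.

Step 1: demand=5,sold=5 ship[2->3]=3 ship[1->2]=2 ship[0->1]=3 prod=4 -> inv=[7 5 2 3]
Step 2: demand=5,sold=3 ship[2->3]=2 ship[1->2]=2 ship[0->1]=3 prod=4 -> inv=[8 6 2 2]
Step 3: demand=5,sold=2 ship[2->3]=2 ship[1->2]=2 ship[0->1]=3 prod=4 -> inv=[9 7 2 2]
Step 4: demand=5,sold=2 ship[2->3]=2 ship[1->2]=2 ship[0->1]=3 prod=4 -> inv=[10 8 2 2]
Step 5: demand=5,sold=2 ship[2->3]=2 ship[1->2]=2 ship[0->1]=3 prod=4 -> inv=[11 9 2 2]
Step 6: demand=5,sold=2 ship[2->3]=2 ship[1->2]=2 ship[0->1]=3 prod=4 -> inv=[12 10 2 2]
Step 7: demand=5,sold=2 ship[2->3]=2 ship[1->2]=2 ship[0->1]=3 prod=4 -> inv=[13 11 2 2]
Step 8: demand=5,sold=2 ship[2->3]=2 ship[1->2]=2 ship[0->1]=3 prod=4 -> inv=[14 12 2 2]

14 12 2 2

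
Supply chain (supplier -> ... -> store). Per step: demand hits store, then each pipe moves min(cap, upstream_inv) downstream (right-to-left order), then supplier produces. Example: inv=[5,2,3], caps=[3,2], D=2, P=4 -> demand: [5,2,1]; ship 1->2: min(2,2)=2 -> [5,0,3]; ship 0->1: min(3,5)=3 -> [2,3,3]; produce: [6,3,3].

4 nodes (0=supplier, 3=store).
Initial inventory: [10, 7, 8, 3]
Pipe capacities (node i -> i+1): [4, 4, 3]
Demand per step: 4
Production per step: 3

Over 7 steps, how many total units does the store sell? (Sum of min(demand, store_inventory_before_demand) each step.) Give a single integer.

Answer: 21

Derivation:
Step 1: sold=3 (running total=3) -> [9 7 9 3]
Step 2: sold=3 (running total=6) -> [8 7 10 3]
Step 3: sold=3 (running total=9) -> [7 7 11 3]
Step 4: sold=3 (running total=12) -> [6 7 12 3]
Step 5: sold=3 (running total=15) -> [5 7 13 3]
Step 6: sold=3 (running total=18) -> [4 7 14 3]
Step 7: sold=3 (running total=21) -> [3 7 15 3]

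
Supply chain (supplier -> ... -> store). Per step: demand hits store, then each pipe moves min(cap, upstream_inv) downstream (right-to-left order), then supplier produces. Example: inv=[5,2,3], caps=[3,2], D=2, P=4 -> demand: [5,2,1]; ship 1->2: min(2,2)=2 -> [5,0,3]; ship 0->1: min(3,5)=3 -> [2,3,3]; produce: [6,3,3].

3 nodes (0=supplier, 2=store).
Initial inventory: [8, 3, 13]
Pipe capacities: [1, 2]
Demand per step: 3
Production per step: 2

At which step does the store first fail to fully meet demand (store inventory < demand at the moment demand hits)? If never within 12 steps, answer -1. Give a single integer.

Step 1: demand=3,sold=3 ship[1->2]=2 ship[0->1]=1 prod=2 -> [9 2 12]
Step 2: demand=3,sold=3 ship[1->2]=2 ship[0->1]=1 prod=2 -> [10 1 11]
Step 3: demand=3,sold=3 ship[1->2]=1 ship[0->1]=1 prod=2 -> [11 1 9]
Step 4: demand=3,sold=3 ship[1->2]=1 ship[0->1]=1 prod=2 -> [12 1 7]
Step 5: demand=3,sold=3 ship[1->2]=1 ship[0->1]=1 prod=2 -> [13 1 5]
Step 6: demand=3,sold=3 ship[1->2]=1 ship[0->1]=1 prod=2 -> [14 1 3]
Step 7: demand=3,sold=3 ship[1->2]=1 ship[0->1]=1 prod=2 -> [15 1 1]
Step 8: demand=3,sold=1 ship[1->2]=1 ship[0->1]=1 prod=2 -> [16 1 1]
Step 9: demand=3,sold=1 ship[1->2]=1 ship[0->1]=1 prod=2 -> [17 1 1]
Step 10: demand=3,sold=1 ship[1->2]=1 ship[0->1]=1 prod=2 -> [18 1 1]
Step 11: demand=3,sold=1 ship[1->2]=1 ship[0->1]=1 prod=2 -> [19 1 1]
Step 12: demand=3,sold=1 ship[1->2]=1 ship[0->1]=1 prod=2 -> [20 1 1]
First stockout at step 8

8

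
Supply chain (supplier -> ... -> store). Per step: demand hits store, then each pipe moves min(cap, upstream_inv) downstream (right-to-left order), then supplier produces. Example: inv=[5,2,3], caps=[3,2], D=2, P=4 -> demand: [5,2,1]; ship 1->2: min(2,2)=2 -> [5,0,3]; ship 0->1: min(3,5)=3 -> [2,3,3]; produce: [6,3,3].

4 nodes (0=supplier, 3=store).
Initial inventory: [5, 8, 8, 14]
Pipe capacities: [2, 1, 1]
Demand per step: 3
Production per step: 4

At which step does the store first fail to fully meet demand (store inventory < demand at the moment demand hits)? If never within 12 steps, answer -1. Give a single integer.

Step 1: demand=3,sold=3 ship[2->3]=1 ship[1->2]=1 ship[0->1]=2 prod=4 -> [7 9 8 12]
Step 2: demand=3,sold=3 ship[2->3]=1 ship[1->2]=1 ship[0->1]=2 prod=4 -> [9 10 8 10]
Step 3: demand=3,sold=3 ship[2->3]=1 ship[1->2]=1 ship[0->1]=2 prod=4 -> [11 11 8 8]
Step 4: demand=3,sold=3 ship[2->3]=1 ship[1->2]=1 ship[0->1]=2 prod=4 -> [13 12 8 6]
Step 5: demand=3,sold=3 ship[2->3]=1 ship[1->2]=1 ship[0->1]=2 prod=4 -> [15 13 8 4]
Step 6: demand=3,sold=3 ship[2->3]=1 ship[1->2]=1 ship[0->1]=2 prod=4 -> [17 14 8 2]
Step 7: demand=3,sold=2 ship[2->3]=1 ship[1->2]=1 ship[0->1]=2 prod=4 -> [19 15 8 1]
Step 8: demand=3,sold=1 ship[2->3]=1 ship[1->2]=1 ship[0->1]=2 prod=4 -> [21 16 8 1]
Step 9: demand=3,sold=1 ship[2->3]=1 ship[1->2]=1 ship[0->1]=2 prod=4 -> [23 17 8 1]
Step 10: demand=3,sold=1 ship[2->3]=1 ship[1->2]=1 ship[0->1]=2 prod=4 -> [25 18 8 1]
Step 11: demand=3,sold=1 ship[2->3]=1 ship[1->2]=1 ship[0->1]=2 prod=4 -> [27 19 8 1]
Step 12: demand=3,sold=1 ship[2->3]=1 ship[1->2]=1 ship[0->1]=2 prod=4 -> [29 20 8 1]
First stockout at step 7

7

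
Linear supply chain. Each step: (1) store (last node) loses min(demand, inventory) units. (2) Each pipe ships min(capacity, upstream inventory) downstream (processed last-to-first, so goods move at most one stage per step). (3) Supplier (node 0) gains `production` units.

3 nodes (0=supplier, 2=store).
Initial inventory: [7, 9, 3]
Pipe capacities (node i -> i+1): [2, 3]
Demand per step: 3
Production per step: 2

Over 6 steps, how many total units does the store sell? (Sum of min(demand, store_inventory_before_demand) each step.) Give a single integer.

Answer: 18

Derivation:
Step 1: sold=3 (running total=3) -> [7 8 3]
Step 2: sold=3 (running total=6) -> [7 7 3]
Step 3: sold=3 (running total=9) -> [7 6 3]
Step 4: sold=3 (running total=12) -> [7 5 3]
Step 5: sold=3 (running total=15) -> [7 4 3]
Step 6: sold=3 (running total=18) -> [7 3 3]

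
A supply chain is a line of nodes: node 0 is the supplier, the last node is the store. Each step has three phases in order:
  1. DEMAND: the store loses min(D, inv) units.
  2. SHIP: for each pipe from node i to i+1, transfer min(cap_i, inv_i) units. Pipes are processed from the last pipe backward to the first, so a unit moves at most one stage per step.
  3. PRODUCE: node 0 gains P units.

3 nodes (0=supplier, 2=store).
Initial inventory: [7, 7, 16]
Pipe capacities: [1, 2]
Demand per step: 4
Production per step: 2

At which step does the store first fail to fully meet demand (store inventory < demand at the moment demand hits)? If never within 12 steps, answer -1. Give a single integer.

Step 1: demand=4,sold=4 ship[1->2]=2 ship[0->1]=1 prod=2 -> [8 6 14]
Step 2: demand=4,sold=4 ship[1->2]=2 ship[0->1]=1 prod=2 -> [9 5 12]
Step 3: demand=4,sold=4 ship[1->2]=2 ship[0->1]=1 prod=2 -> [10 4 10]
Step 4: demand=4,sold=4 ship[1->2]=2 ship[0->1]=1 prod=2 -> [11 3 8]
Step 5: demand=4,sold=4 ship[1->2]=2 ship[0->1]=1 prod=2 -> [12 2 6]
Step 6: demand=4,sold=4 ship[1->2]=2 ship[0->1]=1 prod=2 -> [13 1 4]
Step 7: demand=4,sold=4 ship[1->2]=1 ship[0->1]=1 prod=2 -> [14 1 1]
Step 8: demand=4,sold=1 ship[1->2]=1 ship[0->1]=1 prod=2 -> [15 1 1]
Step 9: demand=4,sold=1 ship[1->2]=1 ship[0->1]=1 prod=2 -> [16 1 1]
Step 10: demand=4,sold=1 ship[1->2]=1 ship[0->1]=1 prod=2 -> [17 1 1]
Step 11: demand=4,sold=1 ship[1->2]=1 ship[0->1]=1 prod=2 -> [18 1 1]
Step 12: demand=4,sold=1 ship[1->2]=1 ship[0->1]=1 prod=2 -> [19 1 1]
First stockout at step 8

8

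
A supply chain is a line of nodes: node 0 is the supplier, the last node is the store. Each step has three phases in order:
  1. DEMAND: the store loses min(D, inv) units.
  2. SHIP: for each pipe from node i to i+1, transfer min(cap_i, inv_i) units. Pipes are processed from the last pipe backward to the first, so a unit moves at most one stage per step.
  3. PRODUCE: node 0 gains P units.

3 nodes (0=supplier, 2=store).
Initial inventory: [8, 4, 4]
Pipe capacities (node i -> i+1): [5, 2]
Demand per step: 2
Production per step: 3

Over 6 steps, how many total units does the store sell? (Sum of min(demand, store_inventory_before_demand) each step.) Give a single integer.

Step 1: sold=2 (running total=2) -> [6 7 4]
Step 2: sold=2 (running total=4) -> [4 10 4]
Step 3: sold=2 (running total=6) -> [3 12 4]
Step 4: sold=2 (running total=8) -> [3 13 4]
Step 5: sold=2 (running total=10) -> [3 14 4]
Step 6: sold=2 (running total=12) -> [3 15 4]

Answer: 12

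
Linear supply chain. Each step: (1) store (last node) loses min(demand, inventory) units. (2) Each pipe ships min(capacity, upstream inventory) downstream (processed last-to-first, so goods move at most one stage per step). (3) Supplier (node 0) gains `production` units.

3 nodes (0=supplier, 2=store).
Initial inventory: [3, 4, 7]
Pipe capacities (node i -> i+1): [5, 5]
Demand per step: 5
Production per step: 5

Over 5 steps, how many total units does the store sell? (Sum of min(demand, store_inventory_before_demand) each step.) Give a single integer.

Answer: 24

Derivation:
Step 1: sold=5 (running total=5) -> [5 3 6]
Step 2: sold=5 (running total=10) -> [5 5 4]
Step 3: sold=4 (running total=14) -> [5 5 5]
Step 4: sold=5 (running total=19) -> [5 5 5]
Step 5: sold=5 (running total=24) -> [5 5 5]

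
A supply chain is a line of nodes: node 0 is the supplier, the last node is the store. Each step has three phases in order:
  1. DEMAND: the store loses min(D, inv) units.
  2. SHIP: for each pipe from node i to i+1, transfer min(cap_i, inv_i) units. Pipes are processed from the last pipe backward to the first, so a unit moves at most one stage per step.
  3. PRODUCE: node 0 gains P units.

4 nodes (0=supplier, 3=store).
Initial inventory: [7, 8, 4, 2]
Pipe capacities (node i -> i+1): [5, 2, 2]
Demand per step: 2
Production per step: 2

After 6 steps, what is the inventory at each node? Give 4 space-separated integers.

Step 1: demand=2,sold=2 ship[2->3]=2 ship[1->2]=2 ship[0->1]=5 prod=2 -> inv=[4 11 4 2]
Step 2: demand=2,sold=2 ship[2->3]=2 ship[1->2]=2 ship[0->1]=4 prod=2 -> inv=[2 13 4 2]
Step 3: demand=2,sold=2 ship[2->3]=2 ship[1->2]=2 ship[0->1]=2 prod=2 -> inv=[2 13 4 2]
Step 4: demand=2,sold=2 ship[2->3]=2 ship[1->2]=2 ship[0->1]=2 prod=2 -> inv=[2 13 4 2]
Step 5: demand=2,sold=2 ship[2->3]=2 ship[1->2]=2 ship[0->1]=2 prod=2 -> inv=[2 13 4 2]
Step 6: demand=2,sold=2 ship[2->3]=2 ship[1->2]=2 ship[0->1]=2 prod=2 -> inv=[2 13 4 2]

2 13 4 2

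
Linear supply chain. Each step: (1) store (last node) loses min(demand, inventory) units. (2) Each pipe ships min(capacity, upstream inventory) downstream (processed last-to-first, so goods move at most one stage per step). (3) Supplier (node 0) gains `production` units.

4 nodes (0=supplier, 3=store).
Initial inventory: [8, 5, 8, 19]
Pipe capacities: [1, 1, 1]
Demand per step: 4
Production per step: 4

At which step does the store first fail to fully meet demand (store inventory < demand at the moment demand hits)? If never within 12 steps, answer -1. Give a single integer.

Step 1: demand=4,sold=4 ship[2->3]=1 ship[1->2]=1 ship[0->1]=1 prod=4 -> [11 5 8 16]
Step 2: demand=4,sold=4 ship[2->3]=1 ship[1->2]=1 ship[0->1]=1 prod=4 -> [14 5 8 13]
Step 3: demand=4,sold=4 ship[2->3]=1 ship[1->2]=1 ship[0->1]=1 prod=4 -> [17 5 8 10]
Step 4: demand=4,sold=4 ship[2->3]=1 ship[1->2]=1 ship[0->1]=1 prod=4 -> [20 5 8 7]
Step 5: demand=4,sold=4 ship[2->3]=1 ship[1->2]=1 ship[0->1]=1 prod=4 -> [23 5 8 4]
Step 6: demand=4,sold=4 ship[2->3]=1 ship[1->2]=1 ship[0->1]=1 prod=4 -> [26 5 8 1]
Step 7: demand=4,sold=1 ship[2->3]=1 ship[1->2]=1 ship[0->1]=1 prod=4 -> [29 5 8 1]
Step 8: demand=4,sold=1 ship[2->3]=1 ship[1->2]=1 ship[0->1]=1 prod=4 -> [32 5 8 1]
Step 9: demand=4,sold=1 ship[2->3]=1 ship[1->2]=1 ship[0->1]=1 prod=4 -> [35 5 8 1]
Step 10: demand=4,sold=1 ship[2->3]=1 ship[1->2]=1 ship[0->1]=1 prod=4 -> [38 5 8 1]
Step 11: demand=4,sold=1 ship[2->3]=1 ship[1->2]=1 ship[0->1]=1 prod=4 -> [41 5 8 1]
Step 12: demand=4,sold=1 ship[2->3]=1 ship[1->2]=1 ship[0->1]=1 prod=4 -> [44 5 8 1]
First stockout at step 7

7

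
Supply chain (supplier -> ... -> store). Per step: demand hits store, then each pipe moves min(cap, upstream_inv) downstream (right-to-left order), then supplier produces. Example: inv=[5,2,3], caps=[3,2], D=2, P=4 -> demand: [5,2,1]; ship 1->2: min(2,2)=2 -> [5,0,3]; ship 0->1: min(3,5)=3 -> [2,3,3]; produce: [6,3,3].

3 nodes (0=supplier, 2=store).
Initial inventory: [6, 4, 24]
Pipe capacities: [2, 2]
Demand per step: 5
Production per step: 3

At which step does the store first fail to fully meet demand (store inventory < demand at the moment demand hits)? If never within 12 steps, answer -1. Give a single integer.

Step 1: demand=5,sold=5 ship[1->2]=2 ship[0->1]=2 prod=3 -> [7 4 21]
Step 2: demand=5,sold=5 ship[1->2]=2 ship[0->1]=2 prod=3 -> [8 4 18]
Step 3: demand=5,sold=5 ship[1->2]=2 ship[0->1]=2 prod=3 -> [9 4 15]
Step 4: demand=5,sold=5 ship[1->2]=2 ship[0->1]=2 prod=3 -> [10 4 12]
Step 5: demand=5,sold=5 ship[1->2]=2 ship[0->1]=2 prod=3 -> [11 4 9]
Step 6: demand=5,sold=5 ship[1->2]=2 ship[0->1]=2 prod=3 -> [12 4 6]
Step 7: demand=5,sold=5 ship[1->2]=2 ship[0->1]=2 prod=3 -> [13 4 3]
Step 8: demand=5,sold=3 ship[1->2]=2 ship[0->1]=2 prod=3 -> [14 4 2]
Step 9: demand=5,sold=2 ship[1->2]=2 ship[0->1]=2 prod=3 -> [15 4 2]
Step 10: demand=5,sold=2 ship[1->2]=2 ship[0->1]=2 prod=3 -> [16 4 2]
Step 11: demand=5,sold=2 ship[1->2]=2 ship[0->1]=2 prod=3 -> [17 4 2]
Step 12: demand=5,sold=2 ship[1->2]=2 ship[0->1]=2 prod=3 -> [18 4 2]
First stockout at step 8

8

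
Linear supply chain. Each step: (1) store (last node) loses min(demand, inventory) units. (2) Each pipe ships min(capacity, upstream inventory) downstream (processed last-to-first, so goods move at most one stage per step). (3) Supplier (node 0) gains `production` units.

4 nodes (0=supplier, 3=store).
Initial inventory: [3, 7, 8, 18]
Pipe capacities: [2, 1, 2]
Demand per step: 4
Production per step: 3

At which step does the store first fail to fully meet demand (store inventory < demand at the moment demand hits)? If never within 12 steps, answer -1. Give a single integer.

Step 1: demand=4,sold=4 ship[2->3]=2 ship[1->2]=1 ship[0->1]=2 prod=3 -> [4 8 7 16]
Step 2: demand=4,sold=4 ship[2->3]=2 ship[1->2]=1 ship[0->1]=2 prod=3 -> [5 9 6 14]
Step 3: demand=4,sold=4 ship[2->3]=2 ship[1->2]=1 ship[0->1]=2 prod=3 -> [6 10 5 12]
Step 4: demand=4,sold=4 ship[2->3]=2 ship[1->2]=1 ship[0->1]=2 prod=3 -> [7 11 4 10]
Step 5: demand=4,sold=4 ship[2->3]=2 ship[1->2]=1 ship[0->1]=2 prod=3 -> [8 12 3 8]
Step 6: demand=4,sold=4 ship[2->3]=2 ship[1->2]=1 ship[0->1]=2 prod=3 -> [9 13 2 6]
Step 7: demand=4,sold=4 ship[2->3]=2 ship[1->2]=1 ship[0->1]=2 prod=3 -> [10 14 1 4]
Step 8: demand=4,sold=4 ship[2->3]=1 ship[1->2]=1 ship[0->1]=2 prod=3 -> [11 15 1 1]
Step 9: demand=4,sold=1 ship[2->3]=1 ship[1->2]=1 ship[0->1]=2 prod=3 -> [12 16 1 1]
Step 10: demand=4,sold=1 ship[2->3]=1 ship[1->2]=1 ship[0->1]=2 prod=3 -> [13 17 1 1]
Step 11: demand=4,sold=1 ship[2->3]=1 ship[1->2]=1 ship[0->1]=2 prod=3 -> [14 18 1 1]
Step 12: demand=4,sold=1 ship[2->3]=1 ship[1->2]=1 ship[0->1]=2 prod=3 -> [15 19 1 1]
First stockout at step 9

9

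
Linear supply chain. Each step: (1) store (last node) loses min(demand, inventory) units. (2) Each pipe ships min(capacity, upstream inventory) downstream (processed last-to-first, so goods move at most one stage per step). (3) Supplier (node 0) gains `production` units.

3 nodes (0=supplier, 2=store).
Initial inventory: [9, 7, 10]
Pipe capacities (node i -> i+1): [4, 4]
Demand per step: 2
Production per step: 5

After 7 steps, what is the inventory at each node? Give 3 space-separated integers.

Step 1: demand=2,sold=2 ship[1->2]=4 ship[0->1]=4 prod=5 -> inv=[10 7 12]
Step 2: demand=2,sold=2 ship[1->2]=4 ship[0->1]=4 prod=5 -> inv=[11 7 14]
Step 3: demand=2,sold=2 ship[1->2]=4 ship[0->1]=4 prod=5 -> inv=[12 7 16]
Step 4: demand=2,sold=2 ship[1->2]=4 ship[0->1]=4 prod=5 -> inv=[13 7 18]
Step 5: demand=2,sold=2 ship[1->2]=4 ship[0->1]=4 prod=5 -> inv=[14 7 20]
Step 6: demand=2,sold=2 ship[1->2]=4 ship[0->1]=4 prod=5 -> inv=[15 7 22]
Step 7: demand=2,sold=2 ship[1->2]=4 ship[0->1]=4 prod=5 -> inv=[16 7 24]

16 7 24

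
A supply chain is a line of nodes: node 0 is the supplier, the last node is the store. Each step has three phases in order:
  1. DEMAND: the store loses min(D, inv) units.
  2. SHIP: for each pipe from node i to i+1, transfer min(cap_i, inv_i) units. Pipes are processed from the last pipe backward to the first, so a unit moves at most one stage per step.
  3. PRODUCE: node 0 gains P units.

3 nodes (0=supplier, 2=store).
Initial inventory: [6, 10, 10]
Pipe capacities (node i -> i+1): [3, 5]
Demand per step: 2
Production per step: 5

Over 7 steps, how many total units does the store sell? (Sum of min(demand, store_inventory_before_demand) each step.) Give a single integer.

Step 1: sold=2 (running total=2) -> [8 8 13]
Step 2: sold=2 (running total=4) -> [10 6 16]
Step 3: sold=2 (running total=6) -> [12 4 19]
Step 4: sold=2 (running total=8) -> [14 3 21]
Step 5: sold=2 (running total=10) -> [16 3 22]
Step 6: sold=2 (running total=12) -> [18 3 23]
Step 7: sold=2 (running total=14) -> [20 3 24]

Answer: 14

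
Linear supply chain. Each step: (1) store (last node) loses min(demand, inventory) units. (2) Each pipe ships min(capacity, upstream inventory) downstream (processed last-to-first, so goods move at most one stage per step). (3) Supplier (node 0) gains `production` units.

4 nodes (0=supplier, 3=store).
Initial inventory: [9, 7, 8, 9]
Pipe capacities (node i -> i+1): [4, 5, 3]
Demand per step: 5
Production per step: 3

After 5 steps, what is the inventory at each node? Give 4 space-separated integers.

Step 1: demand=5,sold=5 ship[2->3]=3 ship[1->2]=5 ship[0->1]=4 prod=3 -> inv=[8 6 10 7]
Step 2: demand=5,sold=5 ship[2->3]=3 ship[1->2]=5 ship[0->1]=4 prod=3 -> inv=[7 5 12 5]
Step 3: demand=5,sold=5 ship[2->3]=3 ship[1->2]=5 ship[0->1]=4 prod=3 -> inv=[6 4 14 3]
Step 4: demand=5,sold=3 ship[2->3]=3 ship[1->2]=4 ship[0->1]=4 prod=3 -> inv=[5 4 15 3]
Step 5: demand=5,sold=3 ship[2->3]=3 ship[1->2]=4 ship[0->1]=4 prod=3 -> inv=[4 4 16 3]

4 4 16 3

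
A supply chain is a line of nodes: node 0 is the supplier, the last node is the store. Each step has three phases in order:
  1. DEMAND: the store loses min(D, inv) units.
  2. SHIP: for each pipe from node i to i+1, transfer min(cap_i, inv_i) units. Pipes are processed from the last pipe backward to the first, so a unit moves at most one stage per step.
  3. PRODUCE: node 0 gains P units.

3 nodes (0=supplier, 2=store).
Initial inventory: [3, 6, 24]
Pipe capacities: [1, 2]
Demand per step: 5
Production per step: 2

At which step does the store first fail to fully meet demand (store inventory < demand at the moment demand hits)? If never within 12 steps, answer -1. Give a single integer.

Step 1: demand=5,sold=5 ship[1->2]=2 ship[0->1]=1 prod=2 -> [4 5 21]
Step 2: demand=5,sold=5 ship[1->2]=2 ship[0->1]=1 prod=2 -> [5 4 18]
Step 3: demand=5,sold=5 ship[1->2]=2 ship[0->1]=1 prod=2 -> [6 3 15]
Step 4: demand=5,sold=5 ship[1->2]=2 ship[0->1]=1 prod=2 -> [7 2 12]
Step 5: demand=5,sold=5 ship[1->2]=2 ship[0->1]=1 prod=2 -> [8 1 9]
Step 6: demand=5,sold=5 ship[1->2]=1 ship[0->1]=1 prod=2 -> [9 1 5]
Step 7: demand=5,sold=5 ship[1->2]=1 ship[0->1]=1 prod=2 -> [10 1 1]
Step 8: demand=5,sold=1 ship[1->2]=1 ship[0->1]=1 prod=2 -> [11 1 1]
Step 9: demand=5,sold=1 ship[1->2]=1 ship[0->1]=1 prod=2 -> [12 1 1]
Step 10: demand=5,sold=1 ship[1->2]=1 ship[0->1]=1 prod=2 -> [13 1 1]
Step 11: demand=5,sold=1 ship[1->2]=1 ship[0->1]=1 prod=2 -> [14 1 1]
Step 12: demand=5,sold=1 ship[1->2]=1 ship[0->1]=1 prod=2 -> [15 1 1]
First stockout at step 8

8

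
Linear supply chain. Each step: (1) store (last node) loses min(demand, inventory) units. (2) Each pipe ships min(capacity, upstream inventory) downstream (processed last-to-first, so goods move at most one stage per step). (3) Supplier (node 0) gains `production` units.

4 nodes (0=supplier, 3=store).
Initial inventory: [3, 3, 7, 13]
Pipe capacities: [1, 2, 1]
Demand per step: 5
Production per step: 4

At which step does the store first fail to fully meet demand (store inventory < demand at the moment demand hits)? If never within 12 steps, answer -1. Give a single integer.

Step 1: demand=5,sold=5 ship[2->3]=1 ship[1->2]=2 ship[0->1]=1 prod=4 -> [6 2 8 9]
Step 2: demand=5,sold=5 ship[2->3]=1 ship[1->2]=2 ship[0->1]=1 prod=4 -> [9 1 9 5]
Step 3: demand=5,sold=5 ship[2->3]=1 ship[1->2]=1 ship[0->1]=1 prod=4 -> [12 1 9 1]
Step 4: demand=5,sold=1 ship[2->3]=1 ship[1->2]=1 ship[0->1]=1 prod=4 -> [15 1 9 1]
Step 5: demand=5,sold=1 ship[2->3]=1 ship[1->2]=1 ship[0->1]=1 prod=4 -> [18 1 9 1]
Step 6: demand=5,sold=1 ship[2->3]=1 ship[1->2]=1 ship[0->1]=1 prod=4 -> [21 1 9 1]
Step 7: demand=5,sold=1 ship[2->3]=1 ship[1->2]=1 ship[0->1]=1 prod=4 -> [24 1 9 1]
Step 8: demand=5,sold=1 ship[2->3]=1 ship[1->2]=1 ship[0->1]=1 prod=4 -> [27 1 9 1]
Step 9: demand=5,sold=1 ship[2->3]=1 ship[1->2]=1 ship[0->1]=1 prod=4 -> [30 1 9 1]
Step 10: demand=5,sold=1 ship[2->3]=1 ship[1->2]=1 ship[0->1]=1 prod=4 -> [33 1 9 1]
Step 11: demand=5,sold=1 ship[2->3]=1 ship[1->2]=1 ship[0->1]=1 prod=4 -> [36 1 9 1]
Step 12: demand=5,sold=1 ship[2->3]=1 ship[1->2]=1 ship[0->1]=1 prod=4 -> [39 1 9 1]
First stockout at step 4

4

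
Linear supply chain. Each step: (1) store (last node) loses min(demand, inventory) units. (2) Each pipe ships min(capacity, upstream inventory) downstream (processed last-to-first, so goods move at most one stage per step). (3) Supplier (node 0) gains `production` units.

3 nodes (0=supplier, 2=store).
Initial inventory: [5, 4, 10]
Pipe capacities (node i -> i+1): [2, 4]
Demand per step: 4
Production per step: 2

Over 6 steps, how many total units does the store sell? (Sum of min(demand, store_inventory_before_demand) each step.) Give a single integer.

Step 1: sold=4 (running total=4) -> [5 2 10]
Step 2: sold=4 (running total=8) -> [5 2 8]
Step 3: sold=4 (running total=12) -> [5 2 6]
Step 4: sold=4 (running total=16) -> [5 2 4]
Step 5: sold=4 (running total=20) -> [5 2 2]
Step 6: sold=2 (running total=22) -> [5 2 2]

Answer: 22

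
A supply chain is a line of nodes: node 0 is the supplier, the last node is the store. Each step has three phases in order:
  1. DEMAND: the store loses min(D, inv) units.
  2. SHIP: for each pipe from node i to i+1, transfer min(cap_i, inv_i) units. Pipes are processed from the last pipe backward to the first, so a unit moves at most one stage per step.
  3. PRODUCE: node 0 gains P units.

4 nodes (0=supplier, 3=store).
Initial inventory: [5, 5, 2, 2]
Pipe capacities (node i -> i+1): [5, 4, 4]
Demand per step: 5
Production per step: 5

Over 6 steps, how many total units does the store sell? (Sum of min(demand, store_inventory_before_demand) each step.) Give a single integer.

Step 1: sold=2 (running total=2) -> [5 6 4 2]
Step 2: sold=2 (running total=4) -> [5 7 4 4]
Step 3: sold=4 (running total=8) -> [5 8 4 4]
Step 4: sold=4 (running total=12) -> [5 9 4 4]
Step 5: sold=4 (running total=16) -> [5 10 4 4]
Step 6: sold=4 (running total=20) -> [5 11 4 4]

Answer: 20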